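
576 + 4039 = 4615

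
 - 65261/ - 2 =65261/2 = 32630.50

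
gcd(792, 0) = 792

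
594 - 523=71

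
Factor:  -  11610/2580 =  - 2^( - 1)*3^2 =- 9/2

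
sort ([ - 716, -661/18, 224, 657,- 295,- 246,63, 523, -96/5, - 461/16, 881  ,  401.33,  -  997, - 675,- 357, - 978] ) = [ - 997,-978, - 716, - 675 , -357  , - 295, -246, - 661/18, - 461/16, - 96/5,63, 224,401.33, 523,657,881 ] 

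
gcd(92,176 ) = 4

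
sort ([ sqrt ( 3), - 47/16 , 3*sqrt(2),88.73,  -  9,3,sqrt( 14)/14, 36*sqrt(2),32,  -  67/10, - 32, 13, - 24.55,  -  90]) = [ - 90,-32, - 24.55,  -  9, - 67/10, - 47/16, sqrt( 14)/14,sqrt ( 3 ), 3, 3 * sqrt( 2 ), 13,32,36*sqrt(2),88.73 ]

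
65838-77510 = - 11672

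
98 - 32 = 66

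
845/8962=845/8962= 0.09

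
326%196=130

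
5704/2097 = 5704/2097 = 2.72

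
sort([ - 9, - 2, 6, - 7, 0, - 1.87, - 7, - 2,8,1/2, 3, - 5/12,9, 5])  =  [ - 9, - 7,  -  7, - 2,-2,-1.87, - 5/12,  0, 1/2,  3,5, 6, 8, 9]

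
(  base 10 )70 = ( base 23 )31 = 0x46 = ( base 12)5a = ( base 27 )2G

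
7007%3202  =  603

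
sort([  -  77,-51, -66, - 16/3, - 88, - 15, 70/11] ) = [ - 88, - 77, - 66, -51, - 15, - 16/3,70/11]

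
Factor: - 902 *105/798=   -  2255/19 = - 5^1*11^1*19^( - 1)*41^1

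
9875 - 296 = 9579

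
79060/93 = 850+10/93 = 850.11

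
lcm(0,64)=0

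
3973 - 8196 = -4223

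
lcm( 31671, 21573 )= 1488537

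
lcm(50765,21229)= 1167595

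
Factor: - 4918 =  -  2^1 * 2459^1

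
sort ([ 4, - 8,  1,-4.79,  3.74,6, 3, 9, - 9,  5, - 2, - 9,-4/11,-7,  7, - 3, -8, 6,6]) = [ - 9, - 9,-8,-8,-7, - 4.79,  -  3,-2,-4/11 , 1, 3, 3.74, 4, 5, 6, 6,6, 7, 9 ]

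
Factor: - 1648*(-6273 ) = 10337904 =2^4*3^2*17^1 * 41^1*103^1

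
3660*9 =32940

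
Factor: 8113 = 7^1*19^1*61^1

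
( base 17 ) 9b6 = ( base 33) 2im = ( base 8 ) 5352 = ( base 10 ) 2794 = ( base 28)3fm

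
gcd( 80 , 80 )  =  80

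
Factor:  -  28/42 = -2/3 = -2^1*3^(-1) 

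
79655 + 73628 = 153283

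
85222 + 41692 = 126914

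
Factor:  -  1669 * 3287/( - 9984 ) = 5486003/9984=2^( - 8 )*3^( -1 )*13^( -1) * 19^1*173^1 * 1669^1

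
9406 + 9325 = 18731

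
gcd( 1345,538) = 269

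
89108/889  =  100 + 208/889  =  100.23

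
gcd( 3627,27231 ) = 3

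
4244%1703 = 838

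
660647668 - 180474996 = 480172672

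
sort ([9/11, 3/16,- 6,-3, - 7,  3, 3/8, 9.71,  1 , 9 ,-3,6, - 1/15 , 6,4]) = [ - 7, - 6,-3 , - 3,-1/15, 3/16, 3/8, 9/11, 1,3, 4,6,6,9, 9.71] 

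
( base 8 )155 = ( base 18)61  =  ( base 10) 109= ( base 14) 7b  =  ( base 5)414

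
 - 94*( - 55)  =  5170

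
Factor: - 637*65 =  - 41405 = - 5^1*7^2*13^2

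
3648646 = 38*96017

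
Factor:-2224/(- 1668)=2^2*3^(-1) = 4/3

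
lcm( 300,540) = 2700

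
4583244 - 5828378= - 1245134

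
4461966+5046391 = 9508357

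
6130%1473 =238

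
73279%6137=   5772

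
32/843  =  32/843 = 0.04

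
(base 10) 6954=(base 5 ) 210304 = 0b1101100101010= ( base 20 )H7E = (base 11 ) 5252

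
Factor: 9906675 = 3^1*5^2*23^1*5743^1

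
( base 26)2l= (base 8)111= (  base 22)37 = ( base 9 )81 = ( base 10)73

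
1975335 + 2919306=4894641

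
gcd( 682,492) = 2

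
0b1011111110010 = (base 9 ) 8361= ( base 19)GIC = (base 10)6130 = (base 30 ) 6OA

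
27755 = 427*65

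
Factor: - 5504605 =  - 5^1*1100921^1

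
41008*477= 19560816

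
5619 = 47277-41658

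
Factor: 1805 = 5^1*19^2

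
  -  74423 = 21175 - 95598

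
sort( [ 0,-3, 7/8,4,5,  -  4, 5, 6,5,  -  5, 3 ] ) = [ - 5, - 4, - 3,  0,7/8,  3,4,5 , 5,5,6] 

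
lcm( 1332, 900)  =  33300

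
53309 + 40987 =94296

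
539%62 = 43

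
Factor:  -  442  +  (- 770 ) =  - 2^2*3^1 * 101^1 = -  1212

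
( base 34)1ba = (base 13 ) 916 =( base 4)120010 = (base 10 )1540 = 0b11000000100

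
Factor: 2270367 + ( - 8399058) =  -6128691=- 3^1*67^1*30491^1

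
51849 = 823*63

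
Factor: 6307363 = 6307363^1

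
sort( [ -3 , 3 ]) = [- 3, 3 ]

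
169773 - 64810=104963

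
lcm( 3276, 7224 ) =281736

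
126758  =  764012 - 637254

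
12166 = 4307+7859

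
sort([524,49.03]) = [49.03, 524 ] 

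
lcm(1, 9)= 9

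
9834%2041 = 1670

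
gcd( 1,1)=1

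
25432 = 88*289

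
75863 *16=1213808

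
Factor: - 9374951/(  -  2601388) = 2^(  -  2 )*2111^1 *4441^1*650347^( - 1 ) 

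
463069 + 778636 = 1241705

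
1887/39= 48 + 5/13 = 48.38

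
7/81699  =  7/81699 = 0.00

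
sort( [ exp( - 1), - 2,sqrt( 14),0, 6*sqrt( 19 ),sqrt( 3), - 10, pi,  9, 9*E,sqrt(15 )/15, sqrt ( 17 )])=[ - 10,- 2,0,sqrt( 15)/15, exp (- 1 ),sqrt( 3),pi , sqrt( 14),sqrt( 17),9,9  *E,6*sqrt( 19) ] 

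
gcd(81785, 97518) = 1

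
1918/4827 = 1918/4827 = 0.40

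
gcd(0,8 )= 8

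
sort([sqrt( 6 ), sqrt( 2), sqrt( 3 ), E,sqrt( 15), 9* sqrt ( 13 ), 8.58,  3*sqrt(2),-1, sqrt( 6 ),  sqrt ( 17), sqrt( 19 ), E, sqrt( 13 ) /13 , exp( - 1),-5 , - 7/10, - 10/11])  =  [ - 5, - 1, - 10/11, - 7/10,  sqrt( 13) /13, exp( - 1), sqrt( 2 ),sqrt( 3 ),  sqrt( 6 ), sqrt(6), E,  E,sqrt( 15), sqrt( 17), 3*sqrt(2 ),sqrt(19),8.58, 9*sqrt ( 13 )]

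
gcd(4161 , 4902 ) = 57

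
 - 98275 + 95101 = -3174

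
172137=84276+87861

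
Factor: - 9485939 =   -  347^1*  27337^1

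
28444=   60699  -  32255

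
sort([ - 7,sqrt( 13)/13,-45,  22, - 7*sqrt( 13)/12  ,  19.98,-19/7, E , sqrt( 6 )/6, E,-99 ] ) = [ - 99, - 45 , - 7, -19/7, - 7*sqrt( 13) /12,sqrt( 13)/13,  sqrt( 6)/6,E,E,19.98 , 22 ]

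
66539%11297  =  10054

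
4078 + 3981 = 8059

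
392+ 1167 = 1559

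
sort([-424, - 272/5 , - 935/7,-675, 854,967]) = [ - 675  ,-424, -935/7, - 272/5,854,967]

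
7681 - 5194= 2487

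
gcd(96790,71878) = 2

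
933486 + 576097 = 1509583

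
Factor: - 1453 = - 1453^1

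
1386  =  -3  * (  -  462 )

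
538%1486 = 538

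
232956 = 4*58239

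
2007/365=2007/365 = 5.50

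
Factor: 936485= 5^1*11^1*17027^1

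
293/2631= 293/2631 = 0.11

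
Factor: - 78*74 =-2^2 * 3^1*13^1*37^1 = - 5772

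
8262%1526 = 632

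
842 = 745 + 97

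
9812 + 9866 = 19678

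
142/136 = 71/68 = 1.04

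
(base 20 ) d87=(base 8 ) 12367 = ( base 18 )GA3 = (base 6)40503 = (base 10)5367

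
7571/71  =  7571/71 = 106.63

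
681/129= 5 + 12/43  =  5.28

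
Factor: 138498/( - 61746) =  -563/251 = - 251^ ( - 1 )*563^1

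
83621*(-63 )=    - 5268123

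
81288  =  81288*1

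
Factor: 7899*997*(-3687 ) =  - 3^2*997^1*1229^1 * 2633^1 = - 29036242161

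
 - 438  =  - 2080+1642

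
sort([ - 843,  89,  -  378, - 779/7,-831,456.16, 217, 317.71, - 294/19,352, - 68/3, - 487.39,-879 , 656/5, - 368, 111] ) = [ - 879, - 843,-831, - 487.39, - 378, - 368, - 779/7,-68/3 , - 294/19,89, 111, 656/5, 217,317.71,352,456.16 ]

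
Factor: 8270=2^1*5^1*827^1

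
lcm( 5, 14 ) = 70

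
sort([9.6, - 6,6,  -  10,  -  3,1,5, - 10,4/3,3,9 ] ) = [ - 10,-10, - 6, - 3,1,4/3,3,5, 6,9,9.6]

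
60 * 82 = 4920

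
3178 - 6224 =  - 3046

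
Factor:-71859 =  - 3^1*17^1*1409^1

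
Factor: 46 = 2^1*23^1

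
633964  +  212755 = 846719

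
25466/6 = 12733/3= 4244.33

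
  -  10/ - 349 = 10/349 = 0.03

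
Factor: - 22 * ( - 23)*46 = 23276 = 2^2 * 11^1 *23^2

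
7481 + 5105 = 12586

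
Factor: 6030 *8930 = 2^2*3^2 *5^2*19^1*47^1*67^1 = 53847900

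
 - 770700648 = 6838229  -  777538877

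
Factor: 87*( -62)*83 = - 447702 = - 2^1 *3^1*29^1*31^1*83^1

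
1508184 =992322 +515862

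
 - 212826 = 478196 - 691022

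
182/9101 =182/9101 = 0.02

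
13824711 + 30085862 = 43910573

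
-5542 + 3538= - 2004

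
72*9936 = 715392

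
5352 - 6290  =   - 938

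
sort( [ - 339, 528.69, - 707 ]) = [ - 707, - 339, 528.69] 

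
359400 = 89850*4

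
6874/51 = 134 + 40/51 = 134.78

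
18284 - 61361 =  - 43077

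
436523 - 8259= 428264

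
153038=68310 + 84728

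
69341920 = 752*92210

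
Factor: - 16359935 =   -  5^1*131^1*24977^1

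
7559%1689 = 803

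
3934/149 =26 + 60/149 = 26.40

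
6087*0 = 0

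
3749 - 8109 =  - 4360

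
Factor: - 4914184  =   - 2^3*11^1 * 55843^1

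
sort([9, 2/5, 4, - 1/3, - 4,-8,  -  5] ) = [ - 8 , -5,-4, - 1/3,2/5, 4, 9] 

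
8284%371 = 122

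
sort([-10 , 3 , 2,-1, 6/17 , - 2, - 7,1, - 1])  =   [ - 10, - 7, - 2 ,-1, - 1,6/17, 1,2,3]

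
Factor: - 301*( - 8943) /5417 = 3^1*7^1 * 11^1*43^1*271^1 * 5417^( - 1) = 2691843/5417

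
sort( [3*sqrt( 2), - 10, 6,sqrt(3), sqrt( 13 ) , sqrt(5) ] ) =[ - 10, sqrt(3),sqrt(5 ),sqrt (13),3*sqrt(2), 6 ] 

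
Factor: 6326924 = 2^2 * 17^1*19^1 * 59^1*83^1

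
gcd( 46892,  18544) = 76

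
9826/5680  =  4913/2840 =1.73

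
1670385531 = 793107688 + 877277843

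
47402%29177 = 18225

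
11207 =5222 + 5985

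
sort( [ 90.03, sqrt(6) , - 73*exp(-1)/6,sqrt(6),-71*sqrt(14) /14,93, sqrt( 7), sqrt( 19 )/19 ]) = [ - 71*sqrt(14)/14, - 73*exp( - 1)/6,sqrt(19)/19, sqrt(6 ), sqrt(6 ),sqrt( 7),  90.03, 93]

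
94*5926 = 557044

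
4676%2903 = 1773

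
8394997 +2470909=10865906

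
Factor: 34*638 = 2^2 *11^1*17^1*29^1 = 21692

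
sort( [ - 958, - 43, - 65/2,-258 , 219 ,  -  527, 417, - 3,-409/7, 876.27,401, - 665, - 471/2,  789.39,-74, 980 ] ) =[ - 958, - 665, - 527, - 258, - 471/2,-74, - 409/7, - 43, - 65/2 ,  -  3, 219,401, 417,789.39, 876.27, 980]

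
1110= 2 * 555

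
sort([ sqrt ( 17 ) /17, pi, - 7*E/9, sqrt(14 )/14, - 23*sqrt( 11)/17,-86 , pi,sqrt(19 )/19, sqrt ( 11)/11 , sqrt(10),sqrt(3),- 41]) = [ - 86, - 41, - 23*sqrt(11) /17, - 7*E/9,sqrt(19)/19, sqrt( 17)/17 , sqrt( 14)/14, sqrt ( 11)/11, sqrt(3 ),pi, pi,  sqrt(10 )]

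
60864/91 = 668 + 76/91 =668.84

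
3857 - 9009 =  - 5152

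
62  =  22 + 40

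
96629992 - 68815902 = 27814090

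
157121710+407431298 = 564553008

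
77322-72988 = 4334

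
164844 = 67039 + 97805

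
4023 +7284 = 11307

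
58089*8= 464712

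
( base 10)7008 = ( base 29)89J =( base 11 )52a1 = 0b1101101100000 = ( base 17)1744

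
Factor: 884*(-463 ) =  - 2^2*13^1 *17^1*463^1 = -409292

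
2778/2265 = 926/755=1.23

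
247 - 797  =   - 550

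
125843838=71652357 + 54191481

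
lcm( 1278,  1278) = 1278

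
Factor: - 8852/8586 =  - 4426/4293  =  - 2^1*3^( - 4)*53^(  -  1)* 2213^1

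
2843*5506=15653558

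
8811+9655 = 18466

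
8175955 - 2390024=5785931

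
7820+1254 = 9074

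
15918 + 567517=583435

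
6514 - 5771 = 743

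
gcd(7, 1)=1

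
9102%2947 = 261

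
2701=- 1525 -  - 4226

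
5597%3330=2267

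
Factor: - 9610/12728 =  - 2^( - 2)*5^1*31^2 * 37^( - 1) * 43^( -1 ) = -4805/6364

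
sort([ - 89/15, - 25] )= [ - 25, - 89/15]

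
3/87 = 1/29 = 0.03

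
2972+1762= 4734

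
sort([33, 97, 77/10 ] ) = [77/10,33,97 ]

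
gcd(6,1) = 1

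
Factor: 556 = 2^2*139^1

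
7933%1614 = 1477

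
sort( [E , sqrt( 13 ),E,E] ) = [E,E, E,sqrt( 13) ] 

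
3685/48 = 76 + 37/48 =76.77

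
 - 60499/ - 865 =60499/865  =  69.94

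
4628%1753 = 1122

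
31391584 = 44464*706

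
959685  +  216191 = 1175876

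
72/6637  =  72/6637 = 0.01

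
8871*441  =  3912111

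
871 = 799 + 72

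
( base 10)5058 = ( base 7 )20514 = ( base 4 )1033002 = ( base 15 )1773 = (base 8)11702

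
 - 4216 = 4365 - 8581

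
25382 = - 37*(-686)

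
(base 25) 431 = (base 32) 2GG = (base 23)4K0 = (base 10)2576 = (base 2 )101000010000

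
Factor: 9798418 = 2^1*7^1*31^1*107^1*211^1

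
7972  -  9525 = -1553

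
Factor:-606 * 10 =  - 2^2*3^1*5^1*101^1 = -6060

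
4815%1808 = 1199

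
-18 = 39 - 57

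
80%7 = 3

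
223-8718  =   - 8495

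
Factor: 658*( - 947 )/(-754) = 7^1*13^( - 1) * 29^( - 1)*47^1*947^1 = 311563/377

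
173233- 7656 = 165577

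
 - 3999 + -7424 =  - 11423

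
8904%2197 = 116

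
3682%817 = 414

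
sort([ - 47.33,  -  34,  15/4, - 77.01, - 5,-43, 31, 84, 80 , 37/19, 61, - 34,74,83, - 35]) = [-77.01,  -  47.33, - 43,  -  35, - 34, - 34, - 5,37/19, 15/4,  31,61, 74 , 80, 83 , 84 ] 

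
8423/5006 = 1 + 3417/5006 = 1.68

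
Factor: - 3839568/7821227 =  - 2^4* 3^1 * 41^1 * 43^( - 1)*1951^1 * 181889^( - 1 )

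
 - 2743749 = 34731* ( - 79)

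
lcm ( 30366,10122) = 30366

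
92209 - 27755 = 64454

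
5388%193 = 177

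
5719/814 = 5719/814  =  7.03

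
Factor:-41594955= - 3^1*5^1*2772997^1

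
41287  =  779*53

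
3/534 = 1/178  =  0.01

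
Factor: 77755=5^1*15551^1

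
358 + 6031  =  6389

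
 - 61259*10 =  - 612590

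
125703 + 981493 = 1107196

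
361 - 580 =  - 219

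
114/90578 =57/45289 = 0.00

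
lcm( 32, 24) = 96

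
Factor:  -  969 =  - 3^1*17^1*19^1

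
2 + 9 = 11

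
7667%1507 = 132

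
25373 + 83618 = 108991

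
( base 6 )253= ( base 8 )151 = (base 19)5A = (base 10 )105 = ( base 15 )70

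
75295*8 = 602360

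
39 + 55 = 94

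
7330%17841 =7330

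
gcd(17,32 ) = 1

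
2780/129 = 21+71/129= 21.55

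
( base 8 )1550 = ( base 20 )23C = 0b1101101000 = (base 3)1012022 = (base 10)872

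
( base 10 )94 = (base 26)3G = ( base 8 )136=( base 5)334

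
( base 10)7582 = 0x1D9E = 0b1110110011110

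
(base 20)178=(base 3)202022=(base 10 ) 548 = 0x224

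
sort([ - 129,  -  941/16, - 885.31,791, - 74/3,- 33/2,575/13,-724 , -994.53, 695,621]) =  [ - 994.53, - 885.31, - 724,-129,-941/16,  -  74/3 , - 33/2,  575/13, 621 , 695,791 ]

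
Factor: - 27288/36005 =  - 72/95 =- 2^3*3^2*5^(-1)*19^( - 1 ) 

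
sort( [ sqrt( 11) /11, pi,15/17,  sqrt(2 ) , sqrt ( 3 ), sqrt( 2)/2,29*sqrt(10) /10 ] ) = [ sqrt(11 ) /11,sqrt(2) /2,15/17,  sqrt(2),sqrt(3 ),pi,29*sqrt( 10) /10 ] 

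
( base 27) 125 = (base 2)1100010100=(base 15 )378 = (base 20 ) 1j8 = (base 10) 788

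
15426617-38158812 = -22732195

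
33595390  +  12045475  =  45640865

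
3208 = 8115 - 4907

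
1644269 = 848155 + 796114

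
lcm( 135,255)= 2295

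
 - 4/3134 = -2/1567 = -0.00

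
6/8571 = 2/2857 = 0.00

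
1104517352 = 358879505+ 745637847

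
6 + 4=10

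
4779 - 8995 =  - 4216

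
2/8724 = 1/4362=0.00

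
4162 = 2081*2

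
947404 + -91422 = 855982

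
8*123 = 984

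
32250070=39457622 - 7207552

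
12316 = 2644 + 9672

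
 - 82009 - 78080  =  - 160089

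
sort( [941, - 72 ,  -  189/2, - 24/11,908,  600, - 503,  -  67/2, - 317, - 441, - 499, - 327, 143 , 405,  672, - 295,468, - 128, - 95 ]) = [ - 503, - 499, - 441, - 327, - 317, - 295, - 128, -95, - 189/2, - 72,  -  67/2  , - 24/11,  143,  405, 468,  600, 672, 908, 941] 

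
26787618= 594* 45097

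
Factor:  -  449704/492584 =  - 839/919 = - 839^1*919^(-1)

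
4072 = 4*1018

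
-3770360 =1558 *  ( - 2420)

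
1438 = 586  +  852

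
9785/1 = 9785= 9785.00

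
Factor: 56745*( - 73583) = -3^2 * 5^1 * 13^1*97^1*73583^1 =- 4175467335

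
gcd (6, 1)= 1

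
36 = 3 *12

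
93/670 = 93/670 = 0.14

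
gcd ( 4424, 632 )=632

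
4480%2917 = 1563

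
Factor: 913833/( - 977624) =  - 2^(-3)*3^2*101537^1*122203^(-1)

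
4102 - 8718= -4616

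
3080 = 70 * 44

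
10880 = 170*64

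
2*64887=129774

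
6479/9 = 6479/9 = 719.89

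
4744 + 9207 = 13951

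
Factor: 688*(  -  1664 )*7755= -2^11 * 3^1*5^1*11^1*13^1*43^1*47^1= -8878172160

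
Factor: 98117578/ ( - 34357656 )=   -49058789/17178828 = - 2^( - 2)*3^( - 1 )*13^1 *547^1*6899^1*1431569^(  -  1 ) 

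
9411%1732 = 751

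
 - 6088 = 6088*( - 1)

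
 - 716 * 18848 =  - 13495168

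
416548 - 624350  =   - 207802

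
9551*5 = 47755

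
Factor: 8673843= 3^1*2891281^1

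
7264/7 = 7264/7 = 1037.71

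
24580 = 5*4916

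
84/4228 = 3/151 = 0.02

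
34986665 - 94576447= - 59589782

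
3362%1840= 1522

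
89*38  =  3382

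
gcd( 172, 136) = 4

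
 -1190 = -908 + -282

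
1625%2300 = 1625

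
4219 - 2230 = 1989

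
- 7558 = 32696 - 40254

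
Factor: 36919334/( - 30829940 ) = - 2^( - 1 )*5^( - 1)*1541497^( - 1)*18459667^1 = - 18459667/15414970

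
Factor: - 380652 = -2^2*3^1*31721^1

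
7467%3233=1001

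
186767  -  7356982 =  -7170215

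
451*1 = 451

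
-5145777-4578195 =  - 9723972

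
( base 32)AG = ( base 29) BH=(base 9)413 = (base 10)336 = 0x150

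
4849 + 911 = 5760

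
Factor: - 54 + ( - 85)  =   - 139^1 =-139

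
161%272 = 161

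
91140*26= 2369640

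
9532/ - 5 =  - 9532/5 = -1906.40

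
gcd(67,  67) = 67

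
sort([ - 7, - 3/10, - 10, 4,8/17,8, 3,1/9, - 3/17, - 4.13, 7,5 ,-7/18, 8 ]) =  [ - 10,-7,-4.13, - 7/18, - 3/10, - 3/17,1/9,8/17, 3, 4, 5,7, 8, 8 ]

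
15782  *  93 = 1467726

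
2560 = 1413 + 1147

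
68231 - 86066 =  - 17835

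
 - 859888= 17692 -877580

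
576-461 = 115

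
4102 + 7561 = 11663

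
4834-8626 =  - 3792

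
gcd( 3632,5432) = 8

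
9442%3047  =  301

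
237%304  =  237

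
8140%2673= 121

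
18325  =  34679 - 16354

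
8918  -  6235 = 2683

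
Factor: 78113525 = 5^2*7^1*446363^1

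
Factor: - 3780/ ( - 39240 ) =2^(  -  1 )*3^1*7^1*109^ ( - 1) = 21/218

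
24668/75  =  24668/75= 328.91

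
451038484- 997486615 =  - 546448131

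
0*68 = 0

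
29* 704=20416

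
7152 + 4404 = 11556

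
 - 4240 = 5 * (- 848)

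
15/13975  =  3/2795 = 0.00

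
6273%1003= 255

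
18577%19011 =18577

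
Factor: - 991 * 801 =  - 3^2 * 89^1*991^1 = - 793791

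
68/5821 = 68/5821 = 0.01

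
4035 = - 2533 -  - 6568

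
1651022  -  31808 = 1619214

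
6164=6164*1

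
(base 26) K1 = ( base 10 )521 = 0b1000001001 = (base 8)1011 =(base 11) 434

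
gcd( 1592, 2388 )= 796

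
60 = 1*60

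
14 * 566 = 7924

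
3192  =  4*798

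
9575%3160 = 95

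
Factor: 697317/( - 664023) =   -  389^( - 1)*569^( - 1)*232439^1 = - 232439/221341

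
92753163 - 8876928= 83876235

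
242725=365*665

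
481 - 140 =341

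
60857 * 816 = 49659312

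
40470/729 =13490/243 = 55.51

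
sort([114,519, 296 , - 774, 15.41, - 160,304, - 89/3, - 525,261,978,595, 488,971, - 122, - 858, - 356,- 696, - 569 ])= [ - 858, - 774, - 696, -569, - 525, - 356, - 160,  -  122, - 89/3,15.41,  114, 261, 296, 304,  488,519,595,  971, 978]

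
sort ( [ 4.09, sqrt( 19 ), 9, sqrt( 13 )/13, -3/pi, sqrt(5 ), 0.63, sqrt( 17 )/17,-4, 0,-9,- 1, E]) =[ - 9, - 4, - 1, - 3/pi,0,sqrt(17 )/17, sqrt(13)/13, 0.63,sqrt( 5),E,4.09,sqrt(  19), 9]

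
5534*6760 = 37409840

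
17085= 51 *335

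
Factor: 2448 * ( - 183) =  - 447984  =  -  2^4*3^3*17^1*61^1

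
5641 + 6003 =11644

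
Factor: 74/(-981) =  - 2^1*3^( - 2 )*37^1*109^(-1 )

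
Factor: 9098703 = 3^3*336989^1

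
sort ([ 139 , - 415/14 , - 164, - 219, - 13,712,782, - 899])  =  [ - 899,  -  219, - 164, - 415/14, - 13,139, 712, 782 ]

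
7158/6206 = 3579/3103 = 1.15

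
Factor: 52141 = 23^1*2267^1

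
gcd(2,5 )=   1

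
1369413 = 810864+558549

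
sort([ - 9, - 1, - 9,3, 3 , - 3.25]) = [ - 9,- 9 ,  -  3.25, - 1,3,3 ] 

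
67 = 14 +53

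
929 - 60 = 869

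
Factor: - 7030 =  - 2^1*5^1*19^1*37^1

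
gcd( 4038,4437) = 3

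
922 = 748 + 174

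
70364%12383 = 8449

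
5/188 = 5/188 = 0.03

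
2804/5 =2804/5 =560.80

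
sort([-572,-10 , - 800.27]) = [-800.27, - 572 ,  -  10]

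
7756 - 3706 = 4050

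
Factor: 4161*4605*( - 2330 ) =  - 2^1 * 3^2* 5^2*19^1 *73^1*233^1  *  307^1 = - 44646073650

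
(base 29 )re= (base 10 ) 797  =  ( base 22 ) 1e5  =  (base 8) 1435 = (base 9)1075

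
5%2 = 1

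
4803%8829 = 4803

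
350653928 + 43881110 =394535038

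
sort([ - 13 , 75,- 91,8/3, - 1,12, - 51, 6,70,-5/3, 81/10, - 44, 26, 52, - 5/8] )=[ - 91, - 51,  -  44, - 13,-5/3,-1, - 5/8 , 8/3,  6 , 81/10, 12, 26,52,70, 75] 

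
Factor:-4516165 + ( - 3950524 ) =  - 7^1*11^1*31^1*3547^1=-8466689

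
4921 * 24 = 118104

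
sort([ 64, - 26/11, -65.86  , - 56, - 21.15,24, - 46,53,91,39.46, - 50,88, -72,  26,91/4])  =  [ - 72, - 65.86, - 56, - 50, - 46,  -  21.15, - 26/11, 91/4,24,26,39.46,53,64,88, 91]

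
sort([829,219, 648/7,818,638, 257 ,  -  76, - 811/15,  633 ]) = [ - 76, - 811/15, 648/7,219,257, 633, 638,818, 829 ] 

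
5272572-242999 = 5029573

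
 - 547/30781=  - 1 + 30234/30781=-0.02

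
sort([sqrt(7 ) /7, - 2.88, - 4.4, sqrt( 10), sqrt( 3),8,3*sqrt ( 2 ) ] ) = [ - 4.4, - 2.88,sqrt( 7 ) /7,sqrt( 3), sqrt(10),3*sqrt( 2), 8]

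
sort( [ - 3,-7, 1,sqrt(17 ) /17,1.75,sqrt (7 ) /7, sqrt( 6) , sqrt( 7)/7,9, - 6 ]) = [ - 7, -6, - 3, sqrt(17)/17,sqrt(7 ) /7, sqrt (7 ) /7, 1,1.75,sqrt( 6),9] 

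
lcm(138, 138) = 138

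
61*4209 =256749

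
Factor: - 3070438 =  - 2^1*7^2*17^1*19^1*97^1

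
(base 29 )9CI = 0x1EFF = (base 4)1323333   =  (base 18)168F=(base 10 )7935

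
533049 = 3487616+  - 2954567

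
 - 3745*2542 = - 9519790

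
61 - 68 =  - 7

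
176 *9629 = 1694704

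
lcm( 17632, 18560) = 352640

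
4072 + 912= 4984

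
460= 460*1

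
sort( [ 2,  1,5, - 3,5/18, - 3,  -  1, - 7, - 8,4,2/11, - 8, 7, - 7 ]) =[ - 8,- 8, - 7, - 7, - 3, - 3, - 1, 2/11, 5/18,1,2,4,5, 7 ]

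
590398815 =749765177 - 159366362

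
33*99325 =3277725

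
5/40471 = 5/40471 = 0.00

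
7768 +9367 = 17135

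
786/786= 1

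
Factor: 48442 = 2^1*53^1 * 457^1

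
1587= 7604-6017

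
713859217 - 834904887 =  - 121045670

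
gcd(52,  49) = 1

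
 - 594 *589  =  -349866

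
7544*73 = 550712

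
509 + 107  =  616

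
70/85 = 14/17 = 0.82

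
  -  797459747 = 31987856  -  829447603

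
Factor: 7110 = 2^1*3^2*5^1*79^1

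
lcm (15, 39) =195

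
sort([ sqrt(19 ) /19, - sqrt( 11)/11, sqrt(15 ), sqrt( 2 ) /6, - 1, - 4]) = [ -4, - 1, - sqrt(11) /11, sqrt( 19 ) /19,sqrt( 2)/6,  sqrt( 15 )]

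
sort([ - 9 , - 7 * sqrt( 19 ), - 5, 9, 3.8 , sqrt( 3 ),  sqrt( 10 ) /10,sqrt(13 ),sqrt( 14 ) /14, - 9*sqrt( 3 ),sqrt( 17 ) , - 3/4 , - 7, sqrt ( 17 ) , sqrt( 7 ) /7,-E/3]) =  [-7*sqrt( 19 ), - 9*sqrt(3 ), - 9, - 7, - 5 , - E/3 ,-3/4, sqrt( 14) /14,  sqrt( 10) /10, sqrt(7)/7,sqrt(3) , sqrt( 13),  3.8, sqrt(17 ), sqrt( 17 ),9 ]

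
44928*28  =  1257984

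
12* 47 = 564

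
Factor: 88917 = 3^1* 107^1*277^1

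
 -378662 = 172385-551047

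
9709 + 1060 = 10769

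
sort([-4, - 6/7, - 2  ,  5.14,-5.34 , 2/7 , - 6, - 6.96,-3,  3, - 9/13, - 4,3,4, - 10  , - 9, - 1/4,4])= [ - 10  , - 9, - 6.96, - 6, - 5.34, - 4, - 4,  -  3, - 2, - 6/7, - 9/13, - 1/4, 2/7,3 , 3,4,4,5.14]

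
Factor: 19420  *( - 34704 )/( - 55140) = 2^4*3^1*241^1*919^ ( - 1)*971^1 = 11232528/919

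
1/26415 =1/26415=0.00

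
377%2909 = 377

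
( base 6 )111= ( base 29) 1E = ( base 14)31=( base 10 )43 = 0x2b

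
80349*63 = 5061987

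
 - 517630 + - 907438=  - 1425068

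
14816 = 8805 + 6011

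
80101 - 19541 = 60560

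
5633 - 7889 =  - 2256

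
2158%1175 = 983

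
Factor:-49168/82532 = - 2^2*7^1 * 47^( - 1 ) = -  28/47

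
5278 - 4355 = 923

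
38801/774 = 38801/774=50.13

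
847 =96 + 751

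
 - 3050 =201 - 3251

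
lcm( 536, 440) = 29480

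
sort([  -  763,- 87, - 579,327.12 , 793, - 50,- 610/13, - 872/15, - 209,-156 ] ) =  [ - 763, - 579, - 209, -156,-87, - 872/15, - 50, - 610/13,327.12,793 ]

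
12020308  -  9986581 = 2033727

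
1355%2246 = 1355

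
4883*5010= 24463830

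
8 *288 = 2304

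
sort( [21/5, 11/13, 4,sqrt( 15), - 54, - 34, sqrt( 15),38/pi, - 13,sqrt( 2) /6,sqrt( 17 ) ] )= [- 54, - 34,  -  13, sqrt ( 2 )/6,11/13,sqrt( 15 ), sqrt( 15),4,sqrt( 17), 21/5, 38/pi]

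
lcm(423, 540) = 25380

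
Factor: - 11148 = - 2^2*3^1*929^1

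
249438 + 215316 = 464754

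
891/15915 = 297/5305  =  0.06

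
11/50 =11/50 = 0.22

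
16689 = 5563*3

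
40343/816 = 40343/816 = 49.44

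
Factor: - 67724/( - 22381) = 2^2*16931^1*22381^( - 1) 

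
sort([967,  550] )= [550,967]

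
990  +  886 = 1876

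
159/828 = 53/276= 0.19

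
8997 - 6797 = 2200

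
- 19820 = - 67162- - 47342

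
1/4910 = 1/4910=0.00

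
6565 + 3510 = 10075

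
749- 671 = 78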